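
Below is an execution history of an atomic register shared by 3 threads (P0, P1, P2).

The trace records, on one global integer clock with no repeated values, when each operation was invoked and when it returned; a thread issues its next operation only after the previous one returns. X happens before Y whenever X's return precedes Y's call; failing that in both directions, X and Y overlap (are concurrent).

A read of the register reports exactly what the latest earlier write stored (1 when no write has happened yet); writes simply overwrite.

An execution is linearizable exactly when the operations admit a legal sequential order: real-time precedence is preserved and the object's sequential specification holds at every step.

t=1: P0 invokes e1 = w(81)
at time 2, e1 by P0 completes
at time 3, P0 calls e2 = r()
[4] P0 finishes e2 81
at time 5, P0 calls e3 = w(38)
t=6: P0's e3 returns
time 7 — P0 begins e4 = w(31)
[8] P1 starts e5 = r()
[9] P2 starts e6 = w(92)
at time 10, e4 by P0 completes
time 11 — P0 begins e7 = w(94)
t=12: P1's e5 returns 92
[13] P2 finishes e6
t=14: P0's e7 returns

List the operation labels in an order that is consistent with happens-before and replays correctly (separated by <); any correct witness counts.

e1 < e2 < e3 < e4 < e6 < e5 < e7

step 1: e1 w(81) — value 81
step 2: e2 r() → 81 — value 81
step 3: e3 w(38) — value 38
step 4: e4 w(31) — value 31
step 5: e6 w(92) — value 92
step 6: e5 r() → 92 — value 92
step 7: e7 w(94) — value 94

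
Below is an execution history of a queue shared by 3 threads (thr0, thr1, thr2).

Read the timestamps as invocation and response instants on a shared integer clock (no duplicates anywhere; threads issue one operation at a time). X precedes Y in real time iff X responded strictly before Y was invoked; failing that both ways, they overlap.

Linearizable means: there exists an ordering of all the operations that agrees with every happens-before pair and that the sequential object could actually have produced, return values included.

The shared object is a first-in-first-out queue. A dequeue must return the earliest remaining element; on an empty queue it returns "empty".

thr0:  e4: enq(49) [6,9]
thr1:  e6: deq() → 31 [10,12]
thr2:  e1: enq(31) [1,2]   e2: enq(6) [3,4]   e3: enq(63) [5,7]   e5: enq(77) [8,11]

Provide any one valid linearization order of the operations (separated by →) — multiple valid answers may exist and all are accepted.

e1 → e2 → e3 → e4 → e5 → e6

step 1: e1 enq(31) — queue <31>
step 2: e2 enq(6) — queue <31,6>
step 3: e3 enq(63) — queue <31,6,63>
step 4: e4 enq(49) — queue <31,6,63,49>
step 5: e5 enq(77) — queue <31,6,63,49,77>
step 6: e6 deq() → 31 — queue <6,63,49,77>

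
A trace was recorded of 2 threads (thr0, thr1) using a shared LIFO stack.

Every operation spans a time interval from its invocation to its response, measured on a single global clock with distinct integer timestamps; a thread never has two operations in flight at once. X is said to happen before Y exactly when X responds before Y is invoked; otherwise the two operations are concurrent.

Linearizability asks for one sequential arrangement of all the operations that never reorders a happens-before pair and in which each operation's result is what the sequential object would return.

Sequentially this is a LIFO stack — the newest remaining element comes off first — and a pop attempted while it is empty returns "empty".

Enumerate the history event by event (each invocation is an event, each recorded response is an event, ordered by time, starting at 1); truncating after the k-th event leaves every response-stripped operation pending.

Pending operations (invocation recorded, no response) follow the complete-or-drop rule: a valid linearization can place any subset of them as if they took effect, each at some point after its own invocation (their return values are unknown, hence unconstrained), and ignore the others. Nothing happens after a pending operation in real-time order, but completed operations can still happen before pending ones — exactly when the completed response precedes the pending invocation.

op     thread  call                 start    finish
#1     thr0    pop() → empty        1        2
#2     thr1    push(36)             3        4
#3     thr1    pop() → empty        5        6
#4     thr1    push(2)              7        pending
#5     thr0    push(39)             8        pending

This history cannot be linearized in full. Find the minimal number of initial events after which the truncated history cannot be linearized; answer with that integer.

6

events 1..5 are still linearizable — one witness is #1, #2:
1. #1 pop() → empty, leaving stack <>
2. #2 push(36), leaving stack <36>
adding event 6 (#3 responds at 6) leaves no legal real-time order
e.g. #1, #2, #3: illegal at step 3, since #3 pop() → empty cannot apply there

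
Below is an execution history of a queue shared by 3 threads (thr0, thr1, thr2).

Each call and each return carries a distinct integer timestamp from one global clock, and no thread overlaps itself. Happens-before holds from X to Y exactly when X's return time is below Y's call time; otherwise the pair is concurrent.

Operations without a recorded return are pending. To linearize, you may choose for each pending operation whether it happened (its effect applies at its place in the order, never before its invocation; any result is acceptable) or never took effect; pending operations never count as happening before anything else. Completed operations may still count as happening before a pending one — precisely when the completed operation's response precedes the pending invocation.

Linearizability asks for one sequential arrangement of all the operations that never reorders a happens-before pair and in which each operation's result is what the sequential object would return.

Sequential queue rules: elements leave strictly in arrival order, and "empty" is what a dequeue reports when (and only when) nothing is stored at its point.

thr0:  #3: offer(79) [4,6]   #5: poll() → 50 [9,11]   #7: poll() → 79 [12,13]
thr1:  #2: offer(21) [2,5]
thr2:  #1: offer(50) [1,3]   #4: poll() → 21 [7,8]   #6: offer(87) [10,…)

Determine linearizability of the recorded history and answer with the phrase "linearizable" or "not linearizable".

linearizable

one valid linearization: #2, #1, #3, #4, #5, #6, #7
1. #2 offer(21), leaving queue <21>
2. #1 offer(50), leaving queue <21,50>
3. #3 offer(79), leaving queue <21,50,79>
4. #4 poll() → 21, leaving queue <50,79>
5. #5 poll() → 50, leaving queue <79>
6. #6 offer(87) (pending, included), leaving queue <79,87>
7. #7 poll() → 79, leaving queue <87>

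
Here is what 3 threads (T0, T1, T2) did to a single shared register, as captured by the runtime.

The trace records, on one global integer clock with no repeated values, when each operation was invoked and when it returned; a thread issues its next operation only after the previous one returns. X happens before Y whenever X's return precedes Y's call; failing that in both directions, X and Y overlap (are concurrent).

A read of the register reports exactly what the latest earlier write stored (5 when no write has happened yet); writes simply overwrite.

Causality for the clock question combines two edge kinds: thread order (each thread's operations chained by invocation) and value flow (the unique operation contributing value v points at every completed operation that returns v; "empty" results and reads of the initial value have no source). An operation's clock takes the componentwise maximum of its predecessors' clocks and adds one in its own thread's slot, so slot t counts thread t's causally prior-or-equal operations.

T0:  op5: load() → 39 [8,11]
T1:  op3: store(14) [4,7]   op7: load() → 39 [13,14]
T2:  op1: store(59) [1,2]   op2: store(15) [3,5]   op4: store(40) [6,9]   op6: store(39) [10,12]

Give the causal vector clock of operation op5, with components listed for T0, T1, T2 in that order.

(1, 0, 4)

invoked at 1, op1 has no predecessors; its own T2 bump gives (0, 0, 1)
invoked at 4, op3 has no predecessors; its own T1 bump gives (0, 1, 0)
from VC(op1)=(0, 0, 1), op2 (invoked 3) maxes components and bumps T2 → (0, 0, 2)
from VC(op2)=(0, 0, 2), op4 (invoked 6) maxes components and bumps T2 → (0, 0, 3)
from VC(op4)=(0, 0, 3), op6 (invoked 10) maxes components and bumps T2 → (0, 0, 4)
from VC(op6)=(0, 0, 4), op5 (invoked 8) maxes components and bumps T0 → (1, 0, 4)
from VC(op3)=(0, 1, 0), VC(op6)=(0, 0, 4), op7 (invoked 13) maxes components and bumps T1 → (0, 2, 4)
target: VC(op5) = (1, 0, 4)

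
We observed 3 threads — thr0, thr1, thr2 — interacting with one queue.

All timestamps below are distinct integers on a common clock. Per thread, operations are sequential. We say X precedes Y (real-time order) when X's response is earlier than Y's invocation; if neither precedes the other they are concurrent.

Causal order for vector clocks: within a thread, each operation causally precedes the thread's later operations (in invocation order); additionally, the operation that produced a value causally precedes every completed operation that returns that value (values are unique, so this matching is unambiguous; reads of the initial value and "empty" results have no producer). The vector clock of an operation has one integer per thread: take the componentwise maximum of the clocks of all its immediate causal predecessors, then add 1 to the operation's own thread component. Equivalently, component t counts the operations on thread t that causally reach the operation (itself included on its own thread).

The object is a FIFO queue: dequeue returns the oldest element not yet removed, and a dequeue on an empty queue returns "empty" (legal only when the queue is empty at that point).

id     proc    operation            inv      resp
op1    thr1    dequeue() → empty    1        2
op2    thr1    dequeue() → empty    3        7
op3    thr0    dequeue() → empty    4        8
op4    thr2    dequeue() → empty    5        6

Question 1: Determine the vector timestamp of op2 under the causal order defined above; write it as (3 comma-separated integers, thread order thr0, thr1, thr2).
op4 (invocation 5): nothing precedes it; thr2's component alone gives (0, 0, 1)
op1 (invocation 1): nothing precedes it; thr1's component alone gives (0, 1, 0)
op3 (invocation 4): nothing precedes it; thr0's component alone gives (1, 0, 0)
from VC(op1)=(0, 1, 0), op2 (invoked 3) maxes components and bumps thr1 → (0, 2, 0)
target: VC(op2) = (0, 2, 0)

(0, 2, 0)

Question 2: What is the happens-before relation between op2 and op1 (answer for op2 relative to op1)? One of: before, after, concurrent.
op2 spans [3,7], op1 spans [1,2]
resp(op1)=2 < inv(op2)=3

after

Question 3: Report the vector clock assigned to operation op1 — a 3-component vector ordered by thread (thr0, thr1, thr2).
invoked at 5, op4 has no predecessors; its own thr2 bump gives (0, 0, 1)
invoked at 1, op1 has no predecessors; its own thr1 bump gives (0, 1, 0)
invoked at 4, op3 has no predecessors; its own thr0 bump gives (1, 0, 0)
VC(op2, invoked at 3): max of VC(op1)=(0, 1, 0), then +1 on thread thr1 → (0, 2, 0)
target: VC(op1) = (0, 1, 0)

(0, 1, 0)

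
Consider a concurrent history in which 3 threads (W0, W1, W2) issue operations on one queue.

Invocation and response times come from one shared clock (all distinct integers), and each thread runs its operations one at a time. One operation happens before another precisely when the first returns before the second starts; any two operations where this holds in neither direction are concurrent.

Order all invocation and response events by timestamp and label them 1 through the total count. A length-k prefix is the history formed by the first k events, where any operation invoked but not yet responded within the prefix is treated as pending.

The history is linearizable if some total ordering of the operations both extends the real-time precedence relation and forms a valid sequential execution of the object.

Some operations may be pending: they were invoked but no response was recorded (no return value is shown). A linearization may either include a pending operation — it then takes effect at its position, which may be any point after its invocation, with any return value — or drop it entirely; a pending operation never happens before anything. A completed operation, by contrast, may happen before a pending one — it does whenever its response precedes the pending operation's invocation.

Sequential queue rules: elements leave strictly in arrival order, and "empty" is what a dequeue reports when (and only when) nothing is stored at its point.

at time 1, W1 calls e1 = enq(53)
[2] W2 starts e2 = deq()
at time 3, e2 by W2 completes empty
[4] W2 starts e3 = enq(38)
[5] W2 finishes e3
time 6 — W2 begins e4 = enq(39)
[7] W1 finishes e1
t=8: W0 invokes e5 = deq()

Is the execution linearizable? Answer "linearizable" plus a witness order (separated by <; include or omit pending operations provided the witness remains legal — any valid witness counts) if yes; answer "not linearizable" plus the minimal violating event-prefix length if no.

linearizable — witness: e2 < e1 < e3

step 1: e2 deq() → empty — queue <>
step 2: e1 enq(53) — queue <53>
step 3: e3 enq(38) — queue <53,38>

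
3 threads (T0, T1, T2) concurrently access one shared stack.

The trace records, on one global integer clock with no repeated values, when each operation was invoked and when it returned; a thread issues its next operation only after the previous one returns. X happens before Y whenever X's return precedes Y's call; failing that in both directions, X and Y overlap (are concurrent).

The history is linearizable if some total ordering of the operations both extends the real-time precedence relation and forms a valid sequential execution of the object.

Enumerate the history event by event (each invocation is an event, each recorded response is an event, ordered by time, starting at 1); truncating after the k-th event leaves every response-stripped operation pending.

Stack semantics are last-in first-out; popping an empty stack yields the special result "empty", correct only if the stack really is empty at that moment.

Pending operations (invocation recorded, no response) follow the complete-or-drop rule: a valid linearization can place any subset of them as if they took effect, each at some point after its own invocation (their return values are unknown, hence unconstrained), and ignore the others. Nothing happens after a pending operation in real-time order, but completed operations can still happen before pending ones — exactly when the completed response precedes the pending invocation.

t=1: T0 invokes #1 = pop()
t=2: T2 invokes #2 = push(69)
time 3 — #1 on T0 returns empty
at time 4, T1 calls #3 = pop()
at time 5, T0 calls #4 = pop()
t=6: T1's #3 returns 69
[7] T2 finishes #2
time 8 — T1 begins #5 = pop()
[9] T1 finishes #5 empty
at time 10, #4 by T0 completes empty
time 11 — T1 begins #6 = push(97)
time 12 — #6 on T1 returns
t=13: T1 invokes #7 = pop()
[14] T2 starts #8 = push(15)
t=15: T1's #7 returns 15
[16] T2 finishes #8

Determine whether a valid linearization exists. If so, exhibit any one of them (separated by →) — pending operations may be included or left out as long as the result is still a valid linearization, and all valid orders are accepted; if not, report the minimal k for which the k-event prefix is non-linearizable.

step 1: #1 pop() → empty — stack <>
step 2: #2 push(69) — stack <69>
step 3: #3 pop() → 69 — stack <>
step 4: #4 pop() → empty — stack <>
step 5: #5 pop() → empty — stack <>
step 6: #6 push(97) — stack <97>
step 7: #8 push(15) — stack <97,15>
step 8: #7 pop() → 15 — stack <97>

linearizable — witness: #1 → #2 → #3 → #4 → #5 → #6 → #8 → #7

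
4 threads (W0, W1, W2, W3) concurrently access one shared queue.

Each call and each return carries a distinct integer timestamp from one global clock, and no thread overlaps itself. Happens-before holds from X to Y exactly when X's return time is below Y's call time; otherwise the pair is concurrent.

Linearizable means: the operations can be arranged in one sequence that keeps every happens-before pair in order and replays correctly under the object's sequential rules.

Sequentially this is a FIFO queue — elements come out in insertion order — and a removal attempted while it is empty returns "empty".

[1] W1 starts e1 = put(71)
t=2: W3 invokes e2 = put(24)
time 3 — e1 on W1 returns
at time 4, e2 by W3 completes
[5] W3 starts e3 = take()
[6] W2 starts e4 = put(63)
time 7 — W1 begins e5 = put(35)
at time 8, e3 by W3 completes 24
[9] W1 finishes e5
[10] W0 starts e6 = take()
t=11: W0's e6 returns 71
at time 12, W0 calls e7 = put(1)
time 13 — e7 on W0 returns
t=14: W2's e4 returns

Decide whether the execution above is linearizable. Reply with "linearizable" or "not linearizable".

one valid linearization: e2, e1, e3, e4, e5, e6, e7
1. e2 put(24), leaving queue <24>
2. e1 put(71), leaving queue <24,71>
3. e3 take() → 24, leaving queue <71>
4. e4 put(63), leaving queue <71,63>
5. e5 put(35), leaving queue <71,63,35>
6. e6 take() → 71, leaving queue <63,35>
7. e7 put(1), leaving queue <63,35,1>

linearizable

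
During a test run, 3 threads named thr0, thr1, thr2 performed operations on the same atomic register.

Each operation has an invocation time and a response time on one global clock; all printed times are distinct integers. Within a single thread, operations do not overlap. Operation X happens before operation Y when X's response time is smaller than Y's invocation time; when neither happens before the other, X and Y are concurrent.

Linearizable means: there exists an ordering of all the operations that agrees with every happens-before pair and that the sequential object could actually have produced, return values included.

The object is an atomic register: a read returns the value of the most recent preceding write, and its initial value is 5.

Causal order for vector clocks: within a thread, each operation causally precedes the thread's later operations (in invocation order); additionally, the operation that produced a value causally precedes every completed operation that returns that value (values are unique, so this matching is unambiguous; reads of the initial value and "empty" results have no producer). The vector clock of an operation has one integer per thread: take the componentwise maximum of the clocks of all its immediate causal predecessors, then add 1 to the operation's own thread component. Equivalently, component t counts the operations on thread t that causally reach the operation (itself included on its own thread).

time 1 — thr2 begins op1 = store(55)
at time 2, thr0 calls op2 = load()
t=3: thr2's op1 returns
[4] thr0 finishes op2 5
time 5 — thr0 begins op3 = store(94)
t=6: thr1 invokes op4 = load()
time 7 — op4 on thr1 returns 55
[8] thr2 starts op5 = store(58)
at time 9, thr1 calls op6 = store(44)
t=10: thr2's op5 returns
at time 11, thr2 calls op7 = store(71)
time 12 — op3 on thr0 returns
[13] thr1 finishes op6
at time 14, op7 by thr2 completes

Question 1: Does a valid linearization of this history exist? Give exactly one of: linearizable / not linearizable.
one valid linearization: op2, op1, op4, op3, op5, op6, op7
1. op2 load() → 5, leaving value 5
2. op1 store(55), leaving value 55
3. op4 load() → 55, leaving value 55
4. op3 store(94), leaving value 94
5. op5 store(58), leaving value 58
6. op6 store(44), leaving value 44
7. op7 store(71), leaving value 71

linearizable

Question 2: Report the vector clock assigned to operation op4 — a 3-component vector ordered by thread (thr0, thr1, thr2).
no predecessors for op1 (invoked 1): thr2 increments from zero → (0, 0, 1)
no predecessors for op2 (invoked 2): thr0 increments from zero → (1, 0, 0)
invoked at 8, op5 merges VC(op1)=(0, 0, 1) and bumps thr2's slot → (0, 0, 2)
invoked at 6, op4 merges VC(op1)=(0, 0, 1) and bumps thr1's slot → (0, 1, 1)
invoked at 5, op3 merges VC(op2)=(1, 0, 0) and bumps thr0's slot → (2, 0, 0)
invoked at 11, op7 merges VC(op5)=(0, 0, 2) and bumps thr2's slot → (0, 0, 3)
invoked at 9, op6 merges VC(op4)=(0, 1, 1) and bumps thr1's slot → (0, 2, 1)
target: VC(op4) = (0, 1, 1)

(0, 1, 1)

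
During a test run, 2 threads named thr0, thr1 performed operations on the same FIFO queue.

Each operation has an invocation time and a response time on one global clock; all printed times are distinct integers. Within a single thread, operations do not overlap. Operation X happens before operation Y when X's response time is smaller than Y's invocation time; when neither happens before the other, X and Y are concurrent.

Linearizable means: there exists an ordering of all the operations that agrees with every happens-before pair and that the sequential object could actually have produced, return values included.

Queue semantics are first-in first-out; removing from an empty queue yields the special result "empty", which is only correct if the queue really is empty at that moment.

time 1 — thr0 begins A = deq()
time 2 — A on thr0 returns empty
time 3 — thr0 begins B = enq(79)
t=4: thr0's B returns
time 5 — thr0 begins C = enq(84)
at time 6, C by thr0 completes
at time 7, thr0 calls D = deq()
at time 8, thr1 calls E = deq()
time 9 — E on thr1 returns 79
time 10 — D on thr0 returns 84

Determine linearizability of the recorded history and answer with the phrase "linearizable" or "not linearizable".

linearizable

witness order: A, B, C, E, D
1. A deq() → empty, leaving queue <>
2. B enq(79), leaving queue <79>
3. C enq(84), leaving queue <79,84>
4. E deq() → 79, leaving queue <84>
5. D deq() → 84, leaving queue <>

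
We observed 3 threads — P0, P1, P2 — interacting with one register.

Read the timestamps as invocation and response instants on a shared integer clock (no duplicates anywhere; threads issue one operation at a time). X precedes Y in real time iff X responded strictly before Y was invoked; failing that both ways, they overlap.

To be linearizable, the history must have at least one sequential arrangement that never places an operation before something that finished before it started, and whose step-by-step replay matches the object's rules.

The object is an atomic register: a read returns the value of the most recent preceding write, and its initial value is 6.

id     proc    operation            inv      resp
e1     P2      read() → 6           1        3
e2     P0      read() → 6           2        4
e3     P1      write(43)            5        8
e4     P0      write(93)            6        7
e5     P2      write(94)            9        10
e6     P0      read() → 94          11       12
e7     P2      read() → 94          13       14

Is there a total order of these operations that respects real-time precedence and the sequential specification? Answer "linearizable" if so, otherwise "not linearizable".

linearizable

a witness: e1, e2, e3, e4, e5, e6, e7
step 1: e1 read() → 6 — value 6
step 2: e2 read() → 6 — value 6
step 3: e3 write(43) — value 43
step 4: e4 write(93) — value 93
step 5: e5 write(94) — value 94
step 6: e6 read() → 94 — value 94
step 7: e7 read() → 94 — value 94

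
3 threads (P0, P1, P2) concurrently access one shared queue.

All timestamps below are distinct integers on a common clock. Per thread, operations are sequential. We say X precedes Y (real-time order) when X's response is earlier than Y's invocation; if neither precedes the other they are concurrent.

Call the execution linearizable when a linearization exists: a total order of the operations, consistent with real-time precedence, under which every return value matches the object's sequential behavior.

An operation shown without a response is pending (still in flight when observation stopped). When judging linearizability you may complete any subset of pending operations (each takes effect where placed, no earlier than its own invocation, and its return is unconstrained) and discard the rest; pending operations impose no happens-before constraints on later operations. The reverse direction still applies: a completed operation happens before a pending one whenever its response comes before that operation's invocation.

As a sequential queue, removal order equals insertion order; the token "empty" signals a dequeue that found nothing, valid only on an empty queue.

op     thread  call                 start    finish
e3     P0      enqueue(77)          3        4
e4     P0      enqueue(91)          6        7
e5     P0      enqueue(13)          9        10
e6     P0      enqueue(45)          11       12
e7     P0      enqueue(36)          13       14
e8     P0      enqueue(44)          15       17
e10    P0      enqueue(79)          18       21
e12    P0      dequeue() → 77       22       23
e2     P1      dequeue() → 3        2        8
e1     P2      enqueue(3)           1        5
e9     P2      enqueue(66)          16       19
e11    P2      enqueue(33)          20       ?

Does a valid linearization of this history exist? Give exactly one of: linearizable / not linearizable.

one valid linearization: e1, e2, e3, e4, e5, e6, e7, e8, e9, e10, e11, e12
after step 1 (e1 enqueue(3)): queue <3>
after step 2 (e2 dequeue() → 3): queue <>
after step 3 (e3 enqueue(77)): queue <77>
after step 4 (e4 enqueue(91)): queue <77,91>
after step 5 (e5 enqueue(13)): queue <77,91,13>
after step 6 (e6 enqueue(45)): queue <77,91,13,45>
after step 7 (e7 enqueue(36)): queue <77,91,13,45,36>
after step 8 (e8 enqueue(44)): queue <77,91,13,45,36,44>
after step 9 (e9 enqueue(66)): queue <77,91,13,45,36,44,66>
after step 10 (e10 enqueue(79)): queue <77,91,13,45,36,44,66,79>
after step 11 (e11 enqueue(33) (pending, included)): queue <77,91,13,45,36,44,66,79,33>
after step 12 (e12 dequeue() → 77): queue <91,13,45,36,44,66,79,33>

linearizable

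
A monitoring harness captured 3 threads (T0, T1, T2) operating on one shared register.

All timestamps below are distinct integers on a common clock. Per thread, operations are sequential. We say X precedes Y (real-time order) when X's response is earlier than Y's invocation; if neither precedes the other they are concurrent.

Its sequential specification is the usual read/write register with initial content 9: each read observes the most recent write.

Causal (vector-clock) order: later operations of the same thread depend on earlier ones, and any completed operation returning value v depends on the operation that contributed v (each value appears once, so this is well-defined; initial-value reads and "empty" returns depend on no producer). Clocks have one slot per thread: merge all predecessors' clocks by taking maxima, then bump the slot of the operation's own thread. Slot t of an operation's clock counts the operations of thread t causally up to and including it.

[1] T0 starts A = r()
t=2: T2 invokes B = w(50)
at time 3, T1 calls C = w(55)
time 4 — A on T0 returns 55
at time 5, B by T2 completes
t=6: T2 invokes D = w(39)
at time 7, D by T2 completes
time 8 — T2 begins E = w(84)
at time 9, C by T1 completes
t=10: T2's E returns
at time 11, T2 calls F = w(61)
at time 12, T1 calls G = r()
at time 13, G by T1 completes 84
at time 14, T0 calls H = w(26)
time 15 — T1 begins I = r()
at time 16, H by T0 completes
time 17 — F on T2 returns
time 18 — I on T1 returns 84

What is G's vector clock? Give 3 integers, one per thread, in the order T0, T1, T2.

root op B, invoked 2: fresh clock plus T2's own tick → (0, 0, 1)
root op C, invoked 3: fresh clock plus T1's own tick → (0, 1, 0)
D (invocation 6): componentwise max over VC(B)=(0, 0, 1), +1 at T2, giving (0, 0, 2)
A (invocation 1): componentwise max over VC(C)=(0, 1, 0), +1 at T0, giving (1, 1, 0)
E (invocation 8): componentwise max over VC(D)=(0, 0, 2), +1 at T2, giving (0, 0, 3)
H (invocation 14): componentwise max over VC(A)=(1, 1, 0), +1 at T0, giving (2, 1, 0)
F (invocation 11): componentwise max over VC(E)=(0, 0, 3), +1 at T2, giving (0, 0, 4)
G (invocation 12): componentwise max over VC(C)=(0, 1, 0), VC(E)=(0, 0, 3), +1 at T1, giving (0, 2, 3)
I (invocation 15): componentwise max over VC(E)=(0, 0, 3), VC(G)=(0, 2, 3), +1 at T1, giving (0, 3, 3)
target: VC(G) = (0, 2, 3)

(0, 2, 3)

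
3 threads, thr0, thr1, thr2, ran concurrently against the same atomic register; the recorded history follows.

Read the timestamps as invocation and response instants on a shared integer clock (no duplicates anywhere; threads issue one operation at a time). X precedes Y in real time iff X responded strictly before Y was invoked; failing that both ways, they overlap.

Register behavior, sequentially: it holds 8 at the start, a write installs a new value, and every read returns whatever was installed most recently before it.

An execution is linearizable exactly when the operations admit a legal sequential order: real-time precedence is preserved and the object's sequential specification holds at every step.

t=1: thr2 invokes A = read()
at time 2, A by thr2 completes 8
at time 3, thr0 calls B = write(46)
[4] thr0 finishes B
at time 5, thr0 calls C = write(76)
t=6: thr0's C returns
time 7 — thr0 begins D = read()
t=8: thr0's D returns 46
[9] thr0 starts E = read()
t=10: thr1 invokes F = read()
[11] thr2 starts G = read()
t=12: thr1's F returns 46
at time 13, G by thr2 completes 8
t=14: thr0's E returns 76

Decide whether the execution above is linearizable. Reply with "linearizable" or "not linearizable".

not linearizable

already the first 8 events (up to D's response at time 8) admit no linearization; the first 7 still do
exactly one order of the 4 completed ops respects real time; the atomic register replay fails
sample order A, B, C, D stalls at step 4 — D read() → 46 has no legal effect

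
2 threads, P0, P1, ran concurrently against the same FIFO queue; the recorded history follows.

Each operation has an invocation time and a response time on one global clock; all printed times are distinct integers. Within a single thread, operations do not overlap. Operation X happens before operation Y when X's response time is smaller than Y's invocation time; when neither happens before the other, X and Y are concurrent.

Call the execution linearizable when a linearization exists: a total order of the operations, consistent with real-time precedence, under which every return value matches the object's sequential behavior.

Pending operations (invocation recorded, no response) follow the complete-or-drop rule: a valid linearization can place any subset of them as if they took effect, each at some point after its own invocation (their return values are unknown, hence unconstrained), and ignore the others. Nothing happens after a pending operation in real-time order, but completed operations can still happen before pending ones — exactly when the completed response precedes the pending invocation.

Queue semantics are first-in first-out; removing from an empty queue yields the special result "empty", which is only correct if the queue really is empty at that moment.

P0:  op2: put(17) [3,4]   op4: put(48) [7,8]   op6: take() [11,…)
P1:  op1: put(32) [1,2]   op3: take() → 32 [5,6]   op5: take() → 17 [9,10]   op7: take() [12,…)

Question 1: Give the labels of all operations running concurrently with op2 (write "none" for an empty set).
overlap test against op2 [3,4]: concurrent iff the interval meets 3..4
op1 [1,2]: before
op3 [5,6]: after
op4 [7,8]: after
op5 [9,10]: after
op6 [11,…): after
op7 [12,…): after

none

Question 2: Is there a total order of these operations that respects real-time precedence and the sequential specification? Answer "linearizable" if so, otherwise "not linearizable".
a witness: op1, op2, op3, op4, op5
after step 1 (op1 put(32)): queue <32>
after step 2 (op2 put(17)): queue <32,17>
after step 3 (op3 take() → 32): queue <17>
after step 4 (op4 put(48)): queue <17,48>
after step 5 (op5 take() → 17): queue <48>

linearizable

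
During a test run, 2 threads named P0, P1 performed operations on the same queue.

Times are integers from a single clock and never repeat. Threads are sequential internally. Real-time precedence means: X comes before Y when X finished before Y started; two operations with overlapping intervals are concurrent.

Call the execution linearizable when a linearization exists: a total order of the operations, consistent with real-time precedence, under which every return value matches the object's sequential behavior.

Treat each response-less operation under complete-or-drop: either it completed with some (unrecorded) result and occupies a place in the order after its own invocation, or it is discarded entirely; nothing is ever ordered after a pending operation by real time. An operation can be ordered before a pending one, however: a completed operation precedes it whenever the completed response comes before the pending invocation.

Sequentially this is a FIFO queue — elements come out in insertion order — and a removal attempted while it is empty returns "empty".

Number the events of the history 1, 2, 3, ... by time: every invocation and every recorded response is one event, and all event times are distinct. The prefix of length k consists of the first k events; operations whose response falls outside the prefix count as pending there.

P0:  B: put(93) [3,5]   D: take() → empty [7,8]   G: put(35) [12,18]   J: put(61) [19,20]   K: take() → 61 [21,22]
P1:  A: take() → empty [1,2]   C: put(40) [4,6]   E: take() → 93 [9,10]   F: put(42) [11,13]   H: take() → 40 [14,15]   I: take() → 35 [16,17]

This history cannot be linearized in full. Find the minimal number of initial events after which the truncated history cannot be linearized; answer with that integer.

8

events 1..7 are linearizable; a witness order is A, B, C:
step 1: A take() → empty — queue <>
step 2: B put(93) — queue <93>
step 3: C put(40) — queue <93,40>
at event 8 (D's time-8 response) nothing linearizes any more
sample order A, B, C, D stalls at step 4 — D take() → empty has no legal effect
sample order A, C, B, D stalls at step 4 — D take() → empty has no legal effect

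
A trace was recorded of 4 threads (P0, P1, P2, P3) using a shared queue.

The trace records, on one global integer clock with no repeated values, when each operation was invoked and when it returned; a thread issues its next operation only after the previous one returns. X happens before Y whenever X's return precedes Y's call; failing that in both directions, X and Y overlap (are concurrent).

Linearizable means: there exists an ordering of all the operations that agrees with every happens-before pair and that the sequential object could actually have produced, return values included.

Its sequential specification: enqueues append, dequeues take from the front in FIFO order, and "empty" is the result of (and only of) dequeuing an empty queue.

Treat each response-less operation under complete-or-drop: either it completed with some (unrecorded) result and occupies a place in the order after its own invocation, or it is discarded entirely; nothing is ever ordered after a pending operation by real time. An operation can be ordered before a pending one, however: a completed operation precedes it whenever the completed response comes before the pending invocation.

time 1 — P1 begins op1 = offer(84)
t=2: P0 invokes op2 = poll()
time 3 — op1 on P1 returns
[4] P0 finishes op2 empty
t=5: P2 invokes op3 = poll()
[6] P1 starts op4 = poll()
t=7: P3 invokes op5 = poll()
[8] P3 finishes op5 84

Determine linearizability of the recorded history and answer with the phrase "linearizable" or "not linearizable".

linearizable

witness order: op2, op1, op5
after step 1 (op2 poll() → empty): queue <>
after step 2 (op1 offer(84)): queue <84>
after step 3 (op5 poll() → 84): queue <>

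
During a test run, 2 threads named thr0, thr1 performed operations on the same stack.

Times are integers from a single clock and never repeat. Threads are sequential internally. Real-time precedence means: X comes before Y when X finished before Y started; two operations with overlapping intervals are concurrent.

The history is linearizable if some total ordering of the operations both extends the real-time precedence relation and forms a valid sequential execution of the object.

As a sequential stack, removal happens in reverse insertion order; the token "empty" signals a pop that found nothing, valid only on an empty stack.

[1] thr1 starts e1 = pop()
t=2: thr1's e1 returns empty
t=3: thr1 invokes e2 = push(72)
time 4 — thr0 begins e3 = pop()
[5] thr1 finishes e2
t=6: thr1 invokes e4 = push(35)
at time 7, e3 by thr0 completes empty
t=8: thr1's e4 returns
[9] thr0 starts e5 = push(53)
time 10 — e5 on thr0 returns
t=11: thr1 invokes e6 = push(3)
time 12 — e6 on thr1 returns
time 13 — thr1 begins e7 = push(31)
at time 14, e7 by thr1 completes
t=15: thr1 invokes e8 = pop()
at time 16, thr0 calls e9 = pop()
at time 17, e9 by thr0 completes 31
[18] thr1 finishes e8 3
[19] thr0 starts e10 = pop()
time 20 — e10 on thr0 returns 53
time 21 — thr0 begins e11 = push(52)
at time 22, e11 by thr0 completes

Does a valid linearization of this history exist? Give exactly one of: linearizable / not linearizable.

witness order: e1, e3, e2, e4, e5, e6, e7, e9, e8, e10, e11
step 1: e1 pop() → empty — stack <>
step 2: e3 pop() → empty — stack <>
step 3: e2 push(72) — stack <72>
step 4: e4 push(35) — stack <72,35>
step 5: e5 push(53) — stack <72,35,53>
step 6: e6 push(3) — stack <72,35,53,3>
step 7: e7 push(31) — stack <72,35,53,3,31>
step 8: e9 pop() → 31 — stack <72,35,53,3>
step 9: e8 pop() → 3 — stack <72,35,53>
step 10: e10 pop() → 53 — stack <72,35>
step 11: e11 push(52) — stack <72,35,52>

linearizable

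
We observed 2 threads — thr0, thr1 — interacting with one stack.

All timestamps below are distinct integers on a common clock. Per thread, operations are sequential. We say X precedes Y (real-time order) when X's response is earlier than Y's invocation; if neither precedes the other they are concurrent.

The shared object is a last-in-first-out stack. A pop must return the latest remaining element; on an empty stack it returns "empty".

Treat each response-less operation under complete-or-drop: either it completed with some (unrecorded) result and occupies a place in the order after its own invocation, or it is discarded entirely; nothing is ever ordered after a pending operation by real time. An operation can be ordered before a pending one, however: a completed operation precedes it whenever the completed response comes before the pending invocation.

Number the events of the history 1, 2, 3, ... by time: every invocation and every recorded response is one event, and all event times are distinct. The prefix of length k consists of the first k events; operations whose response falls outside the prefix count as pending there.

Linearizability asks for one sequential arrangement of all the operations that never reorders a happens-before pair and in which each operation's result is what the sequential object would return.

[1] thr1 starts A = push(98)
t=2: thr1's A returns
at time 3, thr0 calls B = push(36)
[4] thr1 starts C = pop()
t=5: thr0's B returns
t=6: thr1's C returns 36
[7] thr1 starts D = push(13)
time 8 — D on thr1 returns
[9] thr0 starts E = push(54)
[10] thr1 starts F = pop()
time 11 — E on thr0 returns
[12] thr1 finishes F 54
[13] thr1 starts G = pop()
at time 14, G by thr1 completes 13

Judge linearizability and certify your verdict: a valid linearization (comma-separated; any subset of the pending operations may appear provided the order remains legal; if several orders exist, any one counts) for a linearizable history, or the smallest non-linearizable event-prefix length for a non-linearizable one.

linearizable — witness: A, B, C, D, E, F, G

step 1: A push(98) — stack <98>
step 2: B push(36) — stack <98,36>
step 3: C pop() → 36 — stack <98>
step 4: D push(13) — stack <98,13>
step 5: E push(54) — stack <98,13,54>
step 6: F pop() → 54 — stack <98,13>
step 7: G pop() → 13 — stack <98>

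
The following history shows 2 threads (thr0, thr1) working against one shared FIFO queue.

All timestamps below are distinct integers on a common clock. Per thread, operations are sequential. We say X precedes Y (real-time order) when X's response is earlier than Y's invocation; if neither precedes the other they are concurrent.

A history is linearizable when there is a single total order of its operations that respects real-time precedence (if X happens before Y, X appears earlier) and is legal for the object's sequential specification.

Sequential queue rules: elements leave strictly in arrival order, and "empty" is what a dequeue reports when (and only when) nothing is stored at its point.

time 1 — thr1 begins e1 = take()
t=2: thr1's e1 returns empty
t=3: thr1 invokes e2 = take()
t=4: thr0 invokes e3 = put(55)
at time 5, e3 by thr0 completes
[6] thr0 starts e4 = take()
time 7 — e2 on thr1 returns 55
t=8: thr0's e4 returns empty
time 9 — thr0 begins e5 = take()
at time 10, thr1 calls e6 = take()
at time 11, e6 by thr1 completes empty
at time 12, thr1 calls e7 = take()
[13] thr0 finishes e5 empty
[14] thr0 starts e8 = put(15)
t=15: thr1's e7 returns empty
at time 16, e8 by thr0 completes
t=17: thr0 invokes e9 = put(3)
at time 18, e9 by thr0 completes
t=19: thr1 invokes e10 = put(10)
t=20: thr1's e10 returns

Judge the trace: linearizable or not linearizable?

linearizable

one valid linearization: e1, e3, e2, e4, e5, e6, e7, e8, e9, e10
after step 1 (e1 take() → empty): queue <>
after step 2 (e3 put(55)): queue <55>
after step 3 (e2 take() → 55): queue <>
after step 4 (e4 take() → empty): queue <>
after step 5 (e5 take() → empty): queue <>
after step 6 (e6 take() → empty): queue <>
after step 7 (e7 take() → empty): queue <>
after step 8 (e8 put(15)): queue <15>
after step 9 (e9 put(3)): queue <15,3>
after step 10 (e10 put(10)): queue <15,3,10>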